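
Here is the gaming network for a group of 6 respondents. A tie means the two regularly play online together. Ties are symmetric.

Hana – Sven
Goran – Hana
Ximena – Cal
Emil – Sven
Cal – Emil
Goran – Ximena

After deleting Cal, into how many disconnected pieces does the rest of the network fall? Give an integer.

Cal's neighbors (Emil and Ximena) remain reachable from one another through other ties, so the rest of the network stays in one piece.

1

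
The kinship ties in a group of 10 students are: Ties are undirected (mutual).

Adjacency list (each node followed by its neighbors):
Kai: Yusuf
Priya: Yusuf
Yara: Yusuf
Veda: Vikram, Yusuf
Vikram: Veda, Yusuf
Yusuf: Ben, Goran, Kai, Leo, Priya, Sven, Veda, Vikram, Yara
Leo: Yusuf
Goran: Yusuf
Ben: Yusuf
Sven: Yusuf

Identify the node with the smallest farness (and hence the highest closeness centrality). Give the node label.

Yusuf

Farness (sum of distances to all others) for each node — Ben:17, Goran:17, Kai:17, Leo:17, Priya:17, Sven:17, Veda:16, Vikram:16, Yara:17, Yusuf:9.
The smallest farness is 9, for Yusuf, so Yusuf has the highest closeness.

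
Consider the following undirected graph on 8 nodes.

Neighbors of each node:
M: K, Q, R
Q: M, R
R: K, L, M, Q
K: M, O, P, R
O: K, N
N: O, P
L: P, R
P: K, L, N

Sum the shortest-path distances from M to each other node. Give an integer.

Distances from M: K:1, L:2, N:3, O:2, P:2, Q:1, R:1.
Sum = 1 + 2 + 3 + 2 + 2 + 1 + 1 = 12.

12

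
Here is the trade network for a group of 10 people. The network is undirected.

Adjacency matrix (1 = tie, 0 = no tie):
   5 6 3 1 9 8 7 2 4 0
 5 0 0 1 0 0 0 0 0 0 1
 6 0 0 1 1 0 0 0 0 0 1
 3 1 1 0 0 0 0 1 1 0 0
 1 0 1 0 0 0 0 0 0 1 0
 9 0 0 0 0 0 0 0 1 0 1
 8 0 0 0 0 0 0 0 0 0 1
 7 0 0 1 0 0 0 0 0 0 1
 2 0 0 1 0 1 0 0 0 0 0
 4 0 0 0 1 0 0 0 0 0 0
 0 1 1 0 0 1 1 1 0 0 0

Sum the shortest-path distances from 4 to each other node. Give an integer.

Distances from 4: 0:3, 1:1, 2:4, 3:3, 5:4, 6:2, 7:4, 8:4, 9:4.
Sum = 3 + 1 + 4 + 3 + 4 + 2 + 4 + 4 + 4 = 29.

29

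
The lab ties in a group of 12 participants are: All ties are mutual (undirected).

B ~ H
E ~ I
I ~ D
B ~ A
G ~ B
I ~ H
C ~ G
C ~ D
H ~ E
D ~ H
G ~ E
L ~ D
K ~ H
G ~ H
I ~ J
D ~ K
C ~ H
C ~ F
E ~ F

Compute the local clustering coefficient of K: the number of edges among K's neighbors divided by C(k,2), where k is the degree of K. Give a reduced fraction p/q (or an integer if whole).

1

K's neighbors: D and H (k = 2).
Possible neighbor pairs: C(2,2) = 1. Edges among them: D–H → e = 1.
Clustering(K) = 1/1.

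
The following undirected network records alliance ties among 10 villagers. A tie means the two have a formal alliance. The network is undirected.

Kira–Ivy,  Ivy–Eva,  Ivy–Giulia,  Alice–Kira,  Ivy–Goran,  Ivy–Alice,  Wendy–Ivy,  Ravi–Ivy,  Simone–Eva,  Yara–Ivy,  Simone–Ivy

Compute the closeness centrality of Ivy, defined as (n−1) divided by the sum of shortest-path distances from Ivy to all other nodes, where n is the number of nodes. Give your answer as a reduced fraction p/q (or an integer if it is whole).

1

Distances from Ivy: Alice:1, Eva:1, Giulia:1, Goran:1, Kira:1, Ravi:1, Simone:1, Wendy:1, Yara:1. Sum = 9.
n = 10, so closeness = 9/9 = 1.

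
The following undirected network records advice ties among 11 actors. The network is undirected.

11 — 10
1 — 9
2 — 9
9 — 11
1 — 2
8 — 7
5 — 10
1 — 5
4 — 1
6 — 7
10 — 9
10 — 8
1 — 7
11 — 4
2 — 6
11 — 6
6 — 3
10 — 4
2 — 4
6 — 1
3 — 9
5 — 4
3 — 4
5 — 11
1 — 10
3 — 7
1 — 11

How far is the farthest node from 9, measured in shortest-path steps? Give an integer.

Distances from 9: 1:1, 2:1, 3:1, 4:2, 5:2, 6:2, 7:2, 8:2, 10:1, 11:1.
The largest is 2 (to 5, 6, 4, 7, and 8), so the eccentricity of 9 is 2.

2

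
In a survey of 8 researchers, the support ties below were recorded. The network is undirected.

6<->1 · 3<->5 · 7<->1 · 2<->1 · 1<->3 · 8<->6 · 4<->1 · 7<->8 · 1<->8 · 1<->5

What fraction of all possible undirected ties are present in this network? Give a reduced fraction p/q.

5/14

There are 10 edges and 8 nodes, so the maximum possible is C(8,2) = 28.
Density = 10/28 = 5/14.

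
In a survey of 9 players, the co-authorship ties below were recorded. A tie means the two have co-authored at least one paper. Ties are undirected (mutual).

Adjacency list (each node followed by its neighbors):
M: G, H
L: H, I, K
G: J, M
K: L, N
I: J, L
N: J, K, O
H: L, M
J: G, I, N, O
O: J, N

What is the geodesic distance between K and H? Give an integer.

One shortest route is K – L – H, which uses 2 edges, and K and H are not directly tied, so nothing shorter exists. So d(K,H) = 2.

2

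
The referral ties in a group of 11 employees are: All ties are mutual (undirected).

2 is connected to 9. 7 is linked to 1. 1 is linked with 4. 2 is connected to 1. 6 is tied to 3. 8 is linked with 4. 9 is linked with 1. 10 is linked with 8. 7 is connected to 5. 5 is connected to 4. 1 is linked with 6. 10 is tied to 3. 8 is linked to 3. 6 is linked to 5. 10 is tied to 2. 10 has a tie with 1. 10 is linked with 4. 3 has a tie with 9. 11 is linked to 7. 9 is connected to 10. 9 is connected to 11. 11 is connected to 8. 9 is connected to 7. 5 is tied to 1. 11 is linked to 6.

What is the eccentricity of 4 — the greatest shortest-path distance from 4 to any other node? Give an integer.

2

Distances from 4: 1:1, 2:2, 3:2, 5:1, 6:2, 7:2, 8:1, 9:2, 10:1, 11:2.
The largest is 2 (to 6, 7, 2, 3, 9, and 11), so the eccentricity of 4 is 2.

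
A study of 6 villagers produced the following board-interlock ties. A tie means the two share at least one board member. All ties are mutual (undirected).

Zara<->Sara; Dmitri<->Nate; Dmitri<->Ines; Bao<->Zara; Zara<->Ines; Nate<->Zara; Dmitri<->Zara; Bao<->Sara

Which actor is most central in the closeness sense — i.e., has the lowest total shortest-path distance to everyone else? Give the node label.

Farness (sum of distances to all others) for each node — Bao:8, Dmitri:7, Ines:8, Nate:8, Sara:8, Zara:5.
The smallest farness is 5, for Zara, so Zara has the highest closeness.

Zara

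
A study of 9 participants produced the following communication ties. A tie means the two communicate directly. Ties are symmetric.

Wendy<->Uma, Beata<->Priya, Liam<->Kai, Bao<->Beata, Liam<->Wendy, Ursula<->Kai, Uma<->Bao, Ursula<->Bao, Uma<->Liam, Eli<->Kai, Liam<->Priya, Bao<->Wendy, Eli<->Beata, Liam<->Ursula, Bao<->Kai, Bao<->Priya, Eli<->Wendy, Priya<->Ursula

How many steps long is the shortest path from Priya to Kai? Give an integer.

One shortest route is Priya – Bao – Kai, which uses 2 edges, and Priya and Kai are not directly tied, so nothing shorter exists. So d(Priya,Kai) = 2.

2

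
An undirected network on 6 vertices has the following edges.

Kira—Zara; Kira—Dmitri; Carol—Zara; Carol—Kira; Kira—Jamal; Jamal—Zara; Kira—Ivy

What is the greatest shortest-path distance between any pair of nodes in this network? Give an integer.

2

Eccentricity of each node (its greatest distance to any other): Carol:2, Dmitri:2, Ivy:2, Jamal:2, Kira:1, Zara:2.
The maximum eccentricity is 2, realized for instance by the pair Carol–Ivy via Carol – Kira – Ivy. So the diameter is 2.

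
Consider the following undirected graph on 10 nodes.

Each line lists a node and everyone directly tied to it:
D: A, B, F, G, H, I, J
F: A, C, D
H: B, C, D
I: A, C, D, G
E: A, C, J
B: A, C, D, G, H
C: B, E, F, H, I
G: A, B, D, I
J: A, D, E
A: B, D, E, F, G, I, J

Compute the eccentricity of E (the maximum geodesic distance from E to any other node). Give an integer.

2

Distances from E: A:1, B:2, C:1, D:2, F:2, G:2, H:2, I:2, J:1.
The largest is 2 (to G, D, F, I, B, and H), so the eccentricity of E is 2.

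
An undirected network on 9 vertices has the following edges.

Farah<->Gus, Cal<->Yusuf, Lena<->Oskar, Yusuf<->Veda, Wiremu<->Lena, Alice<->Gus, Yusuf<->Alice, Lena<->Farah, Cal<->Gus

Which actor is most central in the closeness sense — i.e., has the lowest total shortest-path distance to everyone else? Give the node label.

Gus

Farness (sum of distances to all others) for each node — Alice:19, Cal:19, Farah:17, Gus:16, Lena:20, Oskar:27, Veda:29, Wiremu:27, Yusuf:22.
The smallest farness is 16, for Gus, so Gus has the highest closeness.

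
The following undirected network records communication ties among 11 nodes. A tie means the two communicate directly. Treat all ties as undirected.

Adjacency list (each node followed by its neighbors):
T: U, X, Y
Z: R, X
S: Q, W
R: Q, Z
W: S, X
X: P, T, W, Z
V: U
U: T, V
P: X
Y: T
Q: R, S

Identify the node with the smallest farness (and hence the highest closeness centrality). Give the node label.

X

Farness (sum of distances to all others) for each node — P:27, Q:33, R:28, S:28, T:21, U:28, V:37, W:23, X:18, Y:30, Z:23.
The smallest farness is 18, for X, so X has the highest closeness.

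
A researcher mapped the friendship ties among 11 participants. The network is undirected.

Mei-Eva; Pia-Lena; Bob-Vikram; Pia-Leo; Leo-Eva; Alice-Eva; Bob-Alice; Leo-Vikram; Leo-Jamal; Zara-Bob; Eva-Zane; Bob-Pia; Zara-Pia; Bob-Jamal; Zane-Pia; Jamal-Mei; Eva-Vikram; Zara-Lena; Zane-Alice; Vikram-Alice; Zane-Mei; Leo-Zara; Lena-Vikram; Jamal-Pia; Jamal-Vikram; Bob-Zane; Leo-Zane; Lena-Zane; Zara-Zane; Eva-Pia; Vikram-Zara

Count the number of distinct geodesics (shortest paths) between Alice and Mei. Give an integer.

The shortest distance is 2. The length-2 paths are: Alice–Zane–Mei; Alice–Eva–Mei.
That gives 2 distinct shortest paths.

2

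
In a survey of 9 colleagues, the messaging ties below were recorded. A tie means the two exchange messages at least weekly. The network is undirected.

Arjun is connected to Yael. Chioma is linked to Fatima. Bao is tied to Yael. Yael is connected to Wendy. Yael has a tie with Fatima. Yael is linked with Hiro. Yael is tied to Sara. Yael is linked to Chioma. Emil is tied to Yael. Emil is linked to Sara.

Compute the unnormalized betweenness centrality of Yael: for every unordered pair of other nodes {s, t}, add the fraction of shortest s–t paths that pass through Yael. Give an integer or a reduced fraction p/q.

26

Pairs whose geodesics pass through Yael — Emil–Wendy: 1; Emil–Chioma: 1; Emil–Bao: 1; Emil–Fatima: 1; Emil–Hiro: 1; Emil–Arjun: 1; Wendy–Chioma: 1; Wendy–Bao: 1; Wendy–Fatima: 1; Wendy–Sara: 1; Wendy–Hiro: 1; Wendy–Arjun: 1; Chioma–Bao: 1; Chioma–Sara: 1 … (+12 more pairs).
All other pairs contribute 0.
Summing the contributions gives betweenness(Yael) = 26.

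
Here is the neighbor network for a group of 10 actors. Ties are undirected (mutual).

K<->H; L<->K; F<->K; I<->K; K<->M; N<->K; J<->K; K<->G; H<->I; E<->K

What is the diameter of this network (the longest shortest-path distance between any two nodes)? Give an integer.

Eccentricity of each node (its greatest distance to any other): E:2, F:2, G:2, H:2, I:2, J:2, K:1, L:2, M:2, N:2.
The maximum eccentricity is 2, realized for instance by the pair F–E via F – K – E. So the diameter is 2.

2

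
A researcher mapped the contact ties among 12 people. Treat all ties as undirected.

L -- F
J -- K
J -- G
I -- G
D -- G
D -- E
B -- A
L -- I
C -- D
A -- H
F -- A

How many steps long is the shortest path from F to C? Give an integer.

One shortest route is F – L – I – G – D – C, which uses 5 edges, and at distance 4 from F we only reach {D, J}, which does not include C. So d(F,C) = 5.

5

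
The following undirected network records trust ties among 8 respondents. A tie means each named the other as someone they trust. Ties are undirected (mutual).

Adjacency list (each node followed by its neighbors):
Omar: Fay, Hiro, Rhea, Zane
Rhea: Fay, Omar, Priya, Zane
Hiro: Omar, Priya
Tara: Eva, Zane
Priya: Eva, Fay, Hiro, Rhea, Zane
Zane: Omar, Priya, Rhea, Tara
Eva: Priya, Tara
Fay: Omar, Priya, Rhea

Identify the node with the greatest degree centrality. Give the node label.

Degrees — Eva:2, Fay:3, Hiro:2, Omar:4, Priya:5, Rhea:4, Tara:2, Zane:4.
The maximum is 5, attained only by Priya.

Priya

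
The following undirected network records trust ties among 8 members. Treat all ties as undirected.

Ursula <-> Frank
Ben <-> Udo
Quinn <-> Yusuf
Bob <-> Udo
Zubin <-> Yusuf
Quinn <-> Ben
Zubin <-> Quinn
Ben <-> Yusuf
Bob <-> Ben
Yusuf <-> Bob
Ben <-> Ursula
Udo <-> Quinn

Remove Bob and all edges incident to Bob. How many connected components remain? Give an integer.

Bob's neighbors (Ben, Udo, and Yusuf) remain reachable from one another through other ties, so the rest of the network stays in one piece.

1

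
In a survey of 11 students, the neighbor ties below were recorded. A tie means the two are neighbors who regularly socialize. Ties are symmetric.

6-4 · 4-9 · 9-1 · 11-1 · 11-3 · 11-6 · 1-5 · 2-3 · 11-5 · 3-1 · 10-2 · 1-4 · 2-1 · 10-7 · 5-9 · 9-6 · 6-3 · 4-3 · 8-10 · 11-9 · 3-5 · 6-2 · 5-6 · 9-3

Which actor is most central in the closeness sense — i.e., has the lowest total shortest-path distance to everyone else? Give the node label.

Farness (sum of distances to all others) for each node — 1:16, 2:16, 3:15, 4:21, 5:20, 6:16, 7:30, 8:30, 9:19, 10:21, 11:20.
The smallest farness is 15, for 3, so 3 has the highest closeness.

3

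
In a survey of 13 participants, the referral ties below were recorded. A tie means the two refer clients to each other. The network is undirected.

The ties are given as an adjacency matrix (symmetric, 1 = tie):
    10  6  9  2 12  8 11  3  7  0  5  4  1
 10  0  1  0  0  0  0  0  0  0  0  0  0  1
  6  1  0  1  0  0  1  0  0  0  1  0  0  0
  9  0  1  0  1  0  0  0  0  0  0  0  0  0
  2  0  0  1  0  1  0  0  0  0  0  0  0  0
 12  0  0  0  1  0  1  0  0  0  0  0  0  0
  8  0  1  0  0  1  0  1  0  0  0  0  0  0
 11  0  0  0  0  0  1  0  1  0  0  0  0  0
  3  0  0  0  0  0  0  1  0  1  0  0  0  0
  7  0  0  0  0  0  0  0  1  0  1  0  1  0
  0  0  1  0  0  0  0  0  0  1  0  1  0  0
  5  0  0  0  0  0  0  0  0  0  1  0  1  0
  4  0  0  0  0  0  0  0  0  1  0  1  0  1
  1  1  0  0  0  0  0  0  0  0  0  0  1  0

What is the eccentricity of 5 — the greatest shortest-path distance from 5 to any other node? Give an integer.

4

Distances from 5: 0:1, 1:2, 2:4, 3:3, 4:1, 6:2, 7:2, 8:3, 9:3, 10:3, 11:4, 12:4.
The largest is 4 (to 11, 2, and 12), so the eccentricity of 5 is 4.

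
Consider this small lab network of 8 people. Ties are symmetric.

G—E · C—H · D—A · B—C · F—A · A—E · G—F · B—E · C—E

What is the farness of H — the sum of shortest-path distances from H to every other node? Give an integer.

Distances from H: A:3, B:2, C:1, D:4, E:2, F:4, G:3.
Sum = 3 + 2 + 1 + 4 + 2 + 4 + 3 = 19.

19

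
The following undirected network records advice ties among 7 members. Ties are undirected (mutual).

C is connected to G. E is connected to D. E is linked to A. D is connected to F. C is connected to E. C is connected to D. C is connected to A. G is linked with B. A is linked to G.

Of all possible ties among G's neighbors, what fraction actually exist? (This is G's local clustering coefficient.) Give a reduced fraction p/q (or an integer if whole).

G's neighbors: A, B, and C (k = 3).
Possible neighbor pairs: C(3,2) = 3. Edges among them: A–C → e = 1.
Clustering(G) = 1/3.

1/3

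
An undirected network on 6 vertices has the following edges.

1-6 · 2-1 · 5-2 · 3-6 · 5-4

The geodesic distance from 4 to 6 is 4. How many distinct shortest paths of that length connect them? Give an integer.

The shortest distance is 4, and the only length-4 path is 4–5–2–1–6. So there is exactly 1 shortest path.

1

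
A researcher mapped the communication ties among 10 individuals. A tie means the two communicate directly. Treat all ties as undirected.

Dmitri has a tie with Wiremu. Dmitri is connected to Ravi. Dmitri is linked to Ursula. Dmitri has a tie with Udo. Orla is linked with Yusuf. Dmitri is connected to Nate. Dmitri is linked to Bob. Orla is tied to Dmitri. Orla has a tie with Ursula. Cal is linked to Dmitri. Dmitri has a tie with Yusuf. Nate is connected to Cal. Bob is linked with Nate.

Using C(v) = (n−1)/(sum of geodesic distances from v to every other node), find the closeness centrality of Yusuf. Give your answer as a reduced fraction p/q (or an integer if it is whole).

Distances from Yusuf: Bob:2, Cal:2, Dmitri:1, Nate:2, Orla:1, Ravi:2, Udo:2, Ursula:2, Wiremu:2. Sum = 16.
n = 10, so closeness = 9/16.

9/16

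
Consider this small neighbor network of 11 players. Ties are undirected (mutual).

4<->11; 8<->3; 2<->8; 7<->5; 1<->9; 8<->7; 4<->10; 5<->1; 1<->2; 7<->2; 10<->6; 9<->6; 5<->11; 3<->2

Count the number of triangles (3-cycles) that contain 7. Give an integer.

7's neighbors: 2, 5, and 8.
Neighbor pairs that are themselves tied: 7–2–8. Each forms one triangle with 7, for 1 in total.

1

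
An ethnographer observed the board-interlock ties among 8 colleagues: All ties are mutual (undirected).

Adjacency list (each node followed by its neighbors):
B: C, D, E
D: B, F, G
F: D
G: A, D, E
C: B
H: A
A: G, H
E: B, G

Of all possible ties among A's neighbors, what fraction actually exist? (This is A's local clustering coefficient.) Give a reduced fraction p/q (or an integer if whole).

A's neighbors: G and H (k = 2).
Possible neighbor pairs: C(2,2) = 1. Edges among them: none → e = 0.
Clustering(A) = 0/1.

0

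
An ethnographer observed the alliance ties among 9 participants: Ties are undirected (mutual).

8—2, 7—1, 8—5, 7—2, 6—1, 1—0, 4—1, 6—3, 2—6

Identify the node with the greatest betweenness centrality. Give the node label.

Unnormalized betweenness of each node: 0:0, 1:14, 2:13, 3:0, 4:0, 5:0, 6:23/2, 7:9/2, 8:7.
1 has the largest value, 14, making it the main broker — the node through which the most shortest paths run.

1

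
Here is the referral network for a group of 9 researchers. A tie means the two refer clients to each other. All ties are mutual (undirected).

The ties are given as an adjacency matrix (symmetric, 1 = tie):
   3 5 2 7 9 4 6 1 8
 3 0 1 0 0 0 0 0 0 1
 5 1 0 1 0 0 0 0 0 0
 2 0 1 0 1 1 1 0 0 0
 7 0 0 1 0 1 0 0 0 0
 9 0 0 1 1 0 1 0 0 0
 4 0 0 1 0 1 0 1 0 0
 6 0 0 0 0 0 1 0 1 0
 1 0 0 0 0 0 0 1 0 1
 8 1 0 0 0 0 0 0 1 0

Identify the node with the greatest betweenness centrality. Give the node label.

Unnormalized betweenness of each node: 1:7/2, 2:10, 3:9/2, 4:15/2, 5:13/2, 6:11/2, 7:0, 8:3, 9:3/2.
2 has the largest value, 10, making it the main broker — the node through which the most shortest paths run.

2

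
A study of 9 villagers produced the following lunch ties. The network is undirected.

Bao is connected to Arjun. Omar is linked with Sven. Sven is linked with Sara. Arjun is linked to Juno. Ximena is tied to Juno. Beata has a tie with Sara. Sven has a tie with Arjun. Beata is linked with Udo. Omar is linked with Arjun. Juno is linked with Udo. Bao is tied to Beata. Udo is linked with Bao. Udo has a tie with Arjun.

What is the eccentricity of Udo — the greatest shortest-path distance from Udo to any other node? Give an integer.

Distances from Udo: Arjun:1, Bao:1, Beata:1, Juno:1, Omar:2, Sara:2, Sven:2, Ximena:2.
The largest is 2 (to Ximena, Sara, Sven, and Omar), so the eccentricity of Udo is 2.

2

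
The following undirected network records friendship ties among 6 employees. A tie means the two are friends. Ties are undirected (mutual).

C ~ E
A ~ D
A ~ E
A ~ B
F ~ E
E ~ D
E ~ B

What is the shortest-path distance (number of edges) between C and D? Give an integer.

One shortest route is C – E – D, which uses 2 edges, and C and D are not directly tied, so nothing shorter exists. So d(C,D) = 2.

2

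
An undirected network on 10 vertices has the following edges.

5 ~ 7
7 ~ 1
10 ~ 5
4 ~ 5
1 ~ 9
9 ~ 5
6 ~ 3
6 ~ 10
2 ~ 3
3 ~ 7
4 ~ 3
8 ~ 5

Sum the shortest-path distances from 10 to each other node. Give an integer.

18

Distances from 10: 1:3, 2:3, 3:2, 4:2, 5:1, 6:1, 7:2, 8:2, 9:2.
Sum = 3 + 3 + 2 + 2 + 1 + 1 + 2 + 2 + 2 = 18.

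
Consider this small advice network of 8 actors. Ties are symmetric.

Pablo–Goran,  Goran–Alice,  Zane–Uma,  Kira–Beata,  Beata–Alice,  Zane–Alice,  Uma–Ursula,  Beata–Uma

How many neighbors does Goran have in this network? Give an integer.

Goran is directly tied to Alice and Pablo. That is 2 neighbors, so the degree of Goran is 2.

2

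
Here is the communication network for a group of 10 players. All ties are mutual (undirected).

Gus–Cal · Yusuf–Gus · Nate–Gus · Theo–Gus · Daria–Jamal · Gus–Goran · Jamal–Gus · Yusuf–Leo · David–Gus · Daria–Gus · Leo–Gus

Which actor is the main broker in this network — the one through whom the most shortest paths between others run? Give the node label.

Gus

Unnormalized betweenness of each node: Cal:0, Daria:0, David:0, Goran:0, Gus:34, Jamal:0, Leo:0, Nate:0, Theo:0, Yusuf:0.
Gus has the largest value, 34, making it the main broker — the node through which the most shortest paths run.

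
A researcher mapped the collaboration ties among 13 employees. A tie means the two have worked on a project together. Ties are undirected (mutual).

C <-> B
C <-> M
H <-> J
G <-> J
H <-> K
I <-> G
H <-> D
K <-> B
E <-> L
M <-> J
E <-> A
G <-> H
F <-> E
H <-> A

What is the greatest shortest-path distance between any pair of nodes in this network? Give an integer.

Eccentricity of each node (its greatest distance to any other): A:4, B:5, C:6, D:4, E:5, F:6, G:4, H:3, I:5, J:4, K:4, L:6, M:5.
The maximum eccentricity is 6, realized for instance by the pair F–C via F – E – A – H – K – B – C. So the diameter is 6.

6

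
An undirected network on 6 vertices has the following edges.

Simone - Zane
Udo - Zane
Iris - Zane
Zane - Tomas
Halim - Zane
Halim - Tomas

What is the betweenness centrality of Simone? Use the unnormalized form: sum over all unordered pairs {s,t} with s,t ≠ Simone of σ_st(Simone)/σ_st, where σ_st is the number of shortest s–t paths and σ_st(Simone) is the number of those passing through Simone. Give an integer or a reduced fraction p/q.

No shortest path between any pair of other nodes passes through Simone.
Summing the contributions gives betweenness(Simone) = 0.

0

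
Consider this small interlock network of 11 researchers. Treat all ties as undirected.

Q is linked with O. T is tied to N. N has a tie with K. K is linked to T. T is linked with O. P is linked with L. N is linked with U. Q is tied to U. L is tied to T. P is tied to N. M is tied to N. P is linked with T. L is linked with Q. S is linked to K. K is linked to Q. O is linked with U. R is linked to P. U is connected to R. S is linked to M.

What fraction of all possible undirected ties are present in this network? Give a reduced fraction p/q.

There are 19 edges and 11 nodes, so the maximum possible is C(11,2) = 55.
Density = 19/55.

19/55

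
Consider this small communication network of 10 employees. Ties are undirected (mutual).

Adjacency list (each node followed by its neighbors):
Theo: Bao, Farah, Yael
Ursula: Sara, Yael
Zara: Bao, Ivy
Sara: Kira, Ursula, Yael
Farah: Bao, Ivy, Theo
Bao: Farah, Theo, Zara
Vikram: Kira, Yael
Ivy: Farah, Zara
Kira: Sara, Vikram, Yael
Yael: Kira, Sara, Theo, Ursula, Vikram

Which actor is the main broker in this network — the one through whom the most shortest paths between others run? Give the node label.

Unnormalized betweenness of each node: Bao:13/2, Farah:13/2, Ivy:1/2, Kira:1/2, Sara:1/2, Theo:20, Ursula:0, Vikram:0, Yael:22, Zara:1/2.
Yael has the largest value, 22, making it the main broker — the node through which the most shortest paths run.

Yael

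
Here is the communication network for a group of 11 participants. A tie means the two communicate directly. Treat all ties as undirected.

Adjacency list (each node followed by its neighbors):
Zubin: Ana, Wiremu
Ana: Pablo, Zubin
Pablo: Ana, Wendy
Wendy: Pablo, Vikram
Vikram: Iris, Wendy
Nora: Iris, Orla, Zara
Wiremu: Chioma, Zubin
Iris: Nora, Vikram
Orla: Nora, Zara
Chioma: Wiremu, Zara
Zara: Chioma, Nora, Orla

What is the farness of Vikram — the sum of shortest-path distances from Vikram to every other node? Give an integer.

28

Distances from Vikram: Ana:3, Chioma:4, Iris:1, Nora:2, Orla:3, Pablo:2, Wendy:1, Wiremu:5, Zara:3, Zubin:4.
Sum = 3 + 4 + 1 + 2 + 3 + 2 + 1 + 5 + 3 + 4 = 28.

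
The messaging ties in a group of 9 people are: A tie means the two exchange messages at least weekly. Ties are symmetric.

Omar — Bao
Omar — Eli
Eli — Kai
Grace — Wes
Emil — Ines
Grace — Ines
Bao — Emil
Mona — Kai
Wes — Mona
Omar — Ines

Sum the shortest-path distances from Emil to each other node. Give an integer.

Distances from Emil: Bao:1, Eli:3, Grace:2, Ines:1, Kai:4, Mona:4, Omar:2, Wes:3.
Sum = 1 + 3 + 2 + 1 + 4 + 4 + 2 + 3 = 20.

20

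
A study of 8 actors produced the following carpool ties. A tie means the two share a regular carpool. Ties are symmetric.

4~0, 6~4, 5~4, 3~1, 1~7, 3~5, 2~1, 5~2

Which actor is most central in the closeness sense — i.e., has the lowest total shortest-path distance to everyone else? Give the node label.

5

Farness (sum of distances to all others) for each node — 0:20, 1:16, 2:14, 3:14, 4:14, 5:12, 6:20, 7:22.
The smallest farness is 12, for 5, so 5 has the highest closeness.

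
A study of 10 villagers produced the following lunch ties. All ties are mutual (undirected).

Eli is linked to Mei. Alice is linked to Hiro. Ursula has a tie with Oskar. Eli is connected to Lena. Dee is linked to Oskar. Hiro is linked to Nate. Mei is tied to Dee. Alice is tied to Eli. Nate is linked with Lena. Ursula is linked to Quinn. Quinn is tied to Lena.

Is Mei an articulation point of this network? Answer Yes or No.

No

Even without Mei, every remaining node can still reach every other (the residual graph is connected), so Mei is not a cut vertex.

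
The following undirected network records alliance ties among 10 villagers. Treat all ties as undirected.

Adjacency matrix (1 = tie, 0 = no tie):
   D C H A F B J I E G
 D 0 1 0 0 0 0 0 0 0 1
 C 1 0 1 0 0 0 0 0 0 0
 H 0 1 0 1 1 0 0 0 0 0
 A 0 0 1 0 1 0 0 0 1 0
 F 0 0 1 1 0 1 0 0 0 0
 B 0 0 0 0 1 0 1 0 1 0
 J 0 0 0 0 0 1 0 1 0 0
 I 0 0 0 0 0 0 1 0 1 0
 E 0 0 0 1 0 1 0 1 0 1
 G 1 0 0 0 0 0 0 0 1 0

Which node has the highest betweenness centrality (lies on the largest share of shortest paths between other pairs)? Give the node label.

E

Unnormalized betweenness of each node: A:29/6, B:41/6, C:3, D:5/2, E:43/3, F:29/6, G:11/2, H:13/2, I:11/6, J:5/6.
E has the largest value, 43/3, making it the main broker — the node through which the most shortest paths run.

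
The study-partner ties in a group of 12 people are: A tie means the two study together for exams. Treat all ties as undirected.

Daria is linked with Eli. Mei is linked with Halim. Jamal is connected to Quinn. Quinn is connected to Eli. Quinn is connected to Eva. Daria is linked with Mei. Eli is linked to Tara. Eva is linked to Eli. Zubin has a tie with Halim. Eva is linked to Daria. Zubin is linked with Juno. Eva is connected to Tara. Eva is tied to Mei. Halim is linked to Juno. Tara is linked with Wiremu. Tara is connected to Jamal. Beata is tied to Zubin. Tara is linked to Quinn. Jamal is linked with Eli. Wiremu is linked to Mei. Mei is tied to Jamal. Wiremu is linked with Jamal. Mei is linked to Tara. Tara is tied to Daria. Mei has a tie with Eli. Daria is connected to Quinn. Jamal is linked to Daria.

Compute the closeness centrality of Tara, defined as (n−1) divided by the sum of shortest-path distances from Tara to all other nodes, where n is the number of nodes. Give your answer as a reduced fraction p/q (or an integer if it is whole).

11/19

Distances from Tara: Beata:4, Daria:1, Eli:1, Eva:1, Halim:2, Jamal:1, Juno:3, Mei:1, Quinn:1, Wiremu:1, Zubin:3. Sum = 19.
n = 12, so closeness = 11/19.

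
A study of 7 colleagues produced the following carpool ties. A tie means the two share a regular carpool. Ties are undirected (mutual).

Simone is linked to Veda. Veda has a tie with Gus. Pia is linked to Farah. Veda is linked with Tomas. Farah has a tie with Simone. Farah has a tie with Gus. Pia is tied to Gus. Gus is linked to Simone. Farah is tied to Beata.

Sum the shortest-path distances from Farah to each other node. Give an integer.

Distances from Farah: Beata:1, Gus:1, Pia:1, Simone:1, Tomas:3, Veda:2.
Sum = 1 + 1 + 1 + 1 + 3 + 2 = 9.

9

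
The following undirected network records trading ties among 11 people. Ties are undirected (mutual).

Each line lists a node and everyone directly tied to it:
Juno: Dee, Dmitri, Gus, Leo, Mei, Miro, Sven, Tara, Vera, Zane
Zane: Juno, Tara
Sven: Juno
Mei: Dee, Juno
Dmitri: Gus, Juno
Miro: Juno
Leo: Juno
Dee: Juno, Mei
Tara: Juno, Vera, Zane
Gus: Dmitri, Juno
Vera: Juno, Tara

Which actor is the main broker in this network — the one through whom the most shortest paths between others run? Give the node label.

Juno

Unnormalized betweenness of each node: Dee:0, Dmitri:0, Gus:0, Juno:81/2, Leo:0, Mei:0, Miro:0, Sven:0, Tara:1/2, Vera:0, Zane:0.
Juno has the largest value, 81/2, making it the main broker — the node through which the most shortest paths run.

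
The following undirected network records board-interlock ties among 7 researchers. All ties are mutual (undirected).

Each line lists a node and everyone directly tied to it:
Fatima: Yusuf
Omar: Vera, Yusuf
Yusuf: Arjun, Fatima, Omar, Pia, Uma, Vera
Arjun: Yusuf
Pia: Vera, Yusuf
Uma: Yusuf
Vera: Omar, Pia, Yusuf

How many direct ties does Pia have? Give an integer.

2

Pia is directly tied to Vera and Yusuf. That is 2 neighbors, so the degree of Pia is 2.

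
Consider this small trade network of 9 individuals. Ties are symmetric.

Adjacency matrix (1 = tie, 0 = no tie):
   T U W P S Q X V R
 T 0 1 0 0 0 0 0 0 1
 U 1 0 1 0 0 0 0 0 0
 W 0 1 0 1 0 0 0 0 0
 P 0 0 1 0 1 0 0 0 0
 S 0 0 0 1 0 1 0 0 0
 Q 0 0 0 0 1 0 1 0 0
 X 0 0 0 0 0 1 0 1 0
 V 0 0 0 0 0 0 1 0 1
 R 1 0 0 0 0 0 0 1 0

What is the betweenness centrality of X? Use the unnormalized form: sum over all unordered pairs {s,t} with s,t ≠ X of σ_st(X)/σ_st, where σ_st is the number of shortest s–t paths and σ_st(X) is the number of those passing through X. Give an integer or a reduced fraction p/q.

Pairs whose geodesics pass through X — T–Q: 1; P–V: 1; S–V: 1; S–R: 1; Q–V: 1; Q–R: 1.
All other pairs contribute 0.
Summing the contributions gives betweenness(X) = 6.

6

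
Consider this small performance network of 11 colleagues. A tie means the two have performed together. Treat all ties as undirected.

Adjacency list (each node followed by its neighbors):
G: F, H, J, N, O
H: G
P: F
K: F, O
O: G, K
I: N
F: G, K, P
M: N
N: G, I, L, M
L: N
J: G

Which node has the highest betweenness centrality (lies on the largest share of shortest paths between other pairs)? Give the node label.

Unnormalized betweenness of each node: F:25/2, G:34, H:0, I:0, J:0, K:1, L:0, M:0, N:24, O:7/2, P:0.
G has the largest value, 34, making it the main broker — the node through which the most shortest paths run.

G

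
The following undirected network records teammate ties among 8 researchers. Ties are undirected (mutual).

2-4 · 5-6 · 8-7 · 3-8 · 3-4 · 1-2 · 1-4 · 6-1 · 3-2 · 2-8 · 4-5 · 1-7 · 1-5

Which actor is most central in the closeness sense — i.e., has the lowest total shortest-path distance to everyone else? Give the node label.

1

Farness (sum of distances to all others) for each node — 1:9, 2:10, 3:12, 4:10, 5:12, 6:14, 7:12, 8:13.
The smallest farness is 9, for 1, so 1 has the highest closeness.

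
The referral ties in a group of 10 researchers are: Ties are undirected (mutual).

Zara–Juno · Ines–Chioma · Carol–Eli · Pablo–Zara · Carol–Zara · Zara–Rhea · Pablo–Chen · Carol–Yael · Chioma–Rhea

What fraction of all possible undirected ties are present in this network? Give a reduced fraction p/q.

1/5

There are 9 edges and 10 nodes, so the maximum possible is C(10,2) = 45.
Density = 9/45 = 1/5.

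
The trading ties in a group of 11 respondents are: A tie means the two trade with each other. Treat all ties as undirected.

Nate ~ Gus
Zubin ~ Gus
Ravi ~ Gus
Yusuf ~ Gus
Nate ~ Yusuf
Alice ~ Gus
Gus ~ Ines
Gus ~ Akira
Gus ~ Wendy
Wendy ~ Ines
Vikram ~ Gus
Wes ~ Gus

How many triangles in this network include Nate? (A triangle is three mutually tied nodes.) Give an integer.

Nate's neighbors: Gus and Yusuf.
Neighbor pairs that are themselves tied: Nate–Gus–Yusuf. Each forms one triangle with Nate, for 1 in total.

1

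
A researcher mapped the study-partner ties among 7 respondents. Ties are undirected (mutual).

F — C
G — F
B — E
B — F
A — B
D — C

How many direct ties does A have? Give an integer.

A is directly tied to B. That is 1 neighbor, so the degree of A is 1.

1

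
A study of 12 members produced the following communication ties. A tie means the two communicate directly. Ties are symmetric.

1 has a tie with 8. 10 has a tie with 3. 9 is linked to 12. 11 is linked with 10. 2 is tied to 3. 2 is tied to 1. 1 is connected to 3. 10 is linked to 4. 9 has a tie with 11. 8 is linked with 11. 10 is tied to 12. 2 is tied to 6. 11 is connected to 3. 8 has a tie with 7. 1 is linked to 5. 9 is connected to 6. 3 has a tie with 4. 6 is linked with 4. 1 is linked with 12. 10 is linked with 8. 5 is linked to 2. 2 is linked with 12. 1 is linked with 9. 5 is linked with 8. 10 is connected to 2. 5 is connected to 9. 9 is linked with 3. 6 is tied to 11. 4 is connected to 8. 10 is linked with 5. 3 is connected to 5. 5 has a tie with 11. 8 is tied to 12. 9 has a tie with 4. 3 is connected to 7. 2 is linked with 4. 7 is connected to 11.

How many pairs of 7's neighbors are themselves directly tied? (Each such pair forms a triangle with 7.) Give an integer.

2

7's neighbors: 3, 8, and 11.
Neighbor pairs that are themselves tied: 7–3–11; 7–8–11. Each forms one triangle with 7, for 2 in total.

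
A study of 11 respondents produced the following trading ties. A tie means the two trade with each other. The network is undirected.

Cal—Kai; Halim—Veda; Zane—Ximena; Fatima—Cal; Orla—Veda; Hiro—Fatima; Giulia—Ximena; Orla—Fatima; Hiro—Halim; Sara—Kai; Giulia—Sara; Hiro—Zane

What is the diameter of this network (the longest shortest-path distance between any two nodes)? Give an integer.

Eccentricity of each node (its greatest distance to any other): Cal:4, Fatima:4, Giulia:5, Halim:5, Hiro:4, Kai:4, Orla:5, Sara:5, Veda:5, Ximena:4, Zane:4.
The maximum eccentricity is 5, realized for instance by the pair Sara–Halim via Sara – Kai – Cal – Fatima – Hiro – Halim. So the diameter is 5.

5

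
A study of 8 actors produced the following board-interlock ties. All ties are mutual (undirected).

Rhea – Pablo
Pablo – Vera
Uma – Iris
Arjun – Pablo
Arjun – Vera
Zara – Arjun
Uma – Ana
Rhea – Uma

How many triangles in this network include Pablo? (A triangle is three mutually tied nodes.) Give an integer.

1

Pablo's neighbors: Arjun, Rhea, and Vera.
Neighbor pairs that are themselves tied: Pablo–Arjun–Vera. Each forms one triangle with Pablo, for 1 in total.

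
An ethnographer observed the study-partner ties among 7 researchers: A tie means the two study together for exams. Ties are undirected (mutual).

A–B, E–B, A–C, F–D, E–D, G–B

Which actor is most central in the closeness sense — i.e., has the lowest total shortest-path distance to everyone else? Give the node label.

Farness (sum of distances to all others) for each node — A:13, B:10, C:18, D:14, E:11, F:19, G:15.
The smallest farness is 10, for B, so B has the highest closeness.

B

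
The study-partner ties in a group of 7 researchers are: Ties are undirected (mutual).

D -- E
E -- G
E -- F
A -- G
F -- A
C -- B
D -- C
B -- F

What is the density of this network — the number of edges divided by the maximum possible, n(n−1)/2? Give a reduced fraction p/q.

There are 8 edges and 7 nodes, so the maximum possible is C(7,2) = 21.
Density = 8/21.

8/21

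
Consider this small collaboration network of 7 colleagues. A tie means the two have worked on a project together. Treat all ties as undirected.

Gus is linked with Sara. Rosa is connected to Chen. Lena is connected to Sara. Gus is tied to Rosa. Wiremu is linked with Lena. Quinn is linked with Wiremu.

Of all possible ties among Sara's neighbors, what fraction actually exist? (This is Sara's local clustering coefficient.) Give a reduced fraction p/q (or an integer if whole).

Sara's neighbors: Gus and Lena (k = 2).
Possible neighbor pairs: C(2,2) = 1. Edges among them: none → e = 0.
Clustering(Sara) = 0/1.

0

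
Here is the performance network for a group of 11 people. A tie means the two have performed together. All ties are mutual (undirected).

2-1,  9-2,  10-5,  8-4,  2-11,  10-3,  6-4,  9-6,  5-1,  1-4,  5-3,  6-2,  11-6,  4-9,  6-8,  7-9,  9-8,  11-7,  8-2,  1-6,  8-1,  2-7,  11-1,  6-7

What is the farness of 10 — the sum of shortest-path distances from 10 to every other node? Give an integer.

27

Distances from 10: 1:2, 2:3, 3:1, 4:3, 5:1, 6:3, 7:4, 8:3, 9:4, 11:3.
Sum = 2 + 3 + 1 + 3 + 1 + 3 + 4 + 3 + 4 + 3 = 27.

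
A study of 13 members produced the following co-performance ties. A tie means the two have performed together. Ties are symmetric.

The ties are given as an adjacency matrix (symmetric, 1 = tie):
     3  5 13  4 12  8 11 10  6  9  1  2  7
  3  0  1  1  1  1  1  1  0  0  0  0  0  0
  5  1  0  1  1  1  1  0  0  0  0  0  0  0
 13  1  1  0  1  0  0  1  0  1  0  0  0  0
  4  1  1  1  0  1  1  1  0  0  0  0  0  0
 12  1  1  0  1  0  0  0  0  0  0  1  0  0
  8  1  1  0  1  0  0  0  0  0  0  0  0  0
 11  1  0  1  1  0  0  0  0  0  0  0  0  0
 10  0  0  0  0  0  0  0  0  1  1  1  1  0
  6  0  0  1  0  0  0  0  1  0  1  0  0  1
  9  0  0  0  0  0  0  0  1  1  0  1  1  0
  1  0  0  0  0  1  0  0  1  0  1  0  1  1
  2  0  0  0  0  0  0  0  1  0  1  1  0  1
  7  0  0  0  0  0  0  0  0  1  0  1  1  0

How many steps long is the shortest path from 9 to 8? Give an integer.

One shortest route is 9 – 6 – 13 – 3 – 8, which uses 4 edges, and at distance 3 from 9 we only reach {3, 4, 5, 11}, which does not include 8. So d(9,8) = 4.

4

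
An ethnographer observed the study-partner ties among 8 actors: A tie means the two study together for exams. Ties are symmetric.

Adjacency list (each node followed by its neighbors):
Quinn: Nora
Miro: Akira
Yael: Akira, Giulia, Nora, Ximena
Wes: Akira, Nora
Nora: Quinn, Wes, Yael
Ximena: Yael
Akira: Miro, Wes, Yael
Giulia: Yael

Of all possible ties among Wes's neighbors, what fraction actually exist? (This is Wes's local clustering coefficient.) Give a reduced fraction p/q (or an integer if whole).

0

Wes's neighbors: Akira and Nora (k = 2).
Possible neighbor pairs: C(2,2) = 1. Edges among them: none → e = 0.
Clustering(Wes) = 0/1.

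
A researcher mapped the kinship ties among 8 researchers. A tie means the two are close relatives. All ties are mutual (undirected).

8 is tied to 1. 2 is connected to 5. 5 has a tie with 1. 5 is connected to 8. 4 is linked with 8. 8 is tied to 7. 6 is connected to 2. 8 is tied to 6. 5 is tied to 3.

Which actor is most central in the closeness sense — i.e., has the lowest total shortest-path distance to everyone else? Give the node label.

8

Farness (sum of distances to all others) for each node — 1:12, 2:14, 3:16, 4:15, 5:10, 6:13, 7:15, 8:9.
The smallest farness is 9, for 8, so 8 has the highest closeness.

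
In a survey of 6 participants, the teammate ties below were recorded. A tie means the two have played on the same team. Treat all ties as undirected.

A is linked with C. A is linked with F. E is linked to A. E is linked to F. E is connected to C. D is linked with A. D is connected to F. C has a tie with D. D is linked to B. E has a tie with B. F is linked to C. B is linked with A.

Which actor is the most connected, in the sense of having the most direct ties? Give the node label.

A

Degrees — A:5, B:3, C:4, D:4, E:4, F:4.
The maximum is 5, attained only by A.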